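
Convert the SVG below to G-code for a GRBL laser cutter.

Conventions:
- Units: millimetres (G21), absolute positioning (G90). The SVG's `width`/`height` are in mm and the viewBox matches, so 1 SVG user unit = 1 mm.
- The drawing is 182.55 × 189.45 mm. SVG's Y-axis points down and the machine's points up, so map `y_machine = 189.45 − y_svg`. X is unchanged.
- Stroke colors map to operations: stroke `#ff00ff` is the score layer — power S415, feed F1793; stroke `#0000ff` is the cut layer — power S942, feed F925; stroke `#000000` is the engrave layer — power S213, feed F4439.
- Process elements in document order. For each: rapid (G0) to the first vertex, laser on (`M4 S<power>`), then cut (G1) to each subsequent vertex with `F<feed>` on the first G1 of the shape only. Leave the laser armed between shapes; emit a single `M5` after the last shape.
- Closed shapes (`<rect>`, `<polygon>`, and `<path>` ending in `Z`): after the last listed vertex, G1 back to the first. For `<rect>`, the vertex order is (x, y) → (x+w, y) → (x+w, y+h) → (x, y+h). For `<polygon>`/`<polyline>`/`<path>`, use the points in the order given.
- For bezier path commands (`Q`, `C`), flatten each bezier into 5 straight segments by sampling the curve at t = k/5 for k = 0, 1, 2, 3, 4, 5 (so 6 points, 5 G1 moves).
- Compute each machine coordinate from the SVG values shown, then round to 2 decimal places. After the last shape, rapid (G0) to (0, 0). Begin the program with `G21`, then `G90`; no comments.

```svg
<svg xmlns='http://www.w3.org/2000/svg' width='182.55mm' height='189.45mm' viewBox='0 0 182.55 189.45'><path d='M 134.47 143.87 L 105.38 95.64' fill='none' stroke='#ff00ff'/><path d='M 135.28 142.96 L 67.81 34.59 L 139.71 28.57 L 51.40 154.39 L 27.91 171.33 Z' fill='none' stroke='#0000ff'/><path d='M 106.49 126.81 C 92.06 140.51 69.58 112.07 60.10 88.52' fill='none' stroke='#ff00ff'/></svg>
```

G21
G90
G0 X134.47 Y45.58
M4 S415
G1 X105.38 Y93.81 F1793
G0 X135.28 Y46.49
M4 S942
G1 X67.81 Y154.86 F925
G1 X139.71 Y160.88
G1 X51.40 Y35.06
G1 X27.91 Y18.12
G1 X135.28 Y46.49
G0 X106.49 Y62.64
M4 S415
G1 X97.03 Y59.10 F1793
G1 X86.66 Y63.42
G1 X76.37 Y73.33
G1 X67.18 Y86.59
G1 X60.10 Y100.93
M5
G0 X0.00 Y0.00

Since the viewBox matches the mm dimensions, user units are millimetres directly. The only transform is the Y-flip y_m = 189.45 − y_svg.

Shape 1 is a line segment drawn with `<path>`. Its stroke #ff00ff means score at S415, F1793. After flipping Y the toolpath is (134.47,45.58) → (105.38,93.81).

Shape 2 is a closed polygon drawn with `<path>`. Its stroke #0000ff means cut at S942, F925. After flipping Y the toolpath is (135.28,46.49) → (67.81,154.86) → (139.71,160.88) → (51.40,35.06) → (27.91,18.12) → (135.28,46.49), returning to the start.

Shape 3 is a cubic bezier drawn with `<path>`. Its stroke #ff00ff means score at S415, F1793. After flipping Y the toolpath is (106.49,62.64) → (97.03,59.10) → (86.66,63.42) → (76.37,73.33) → (67.18,86.59) → (60.10,100.93).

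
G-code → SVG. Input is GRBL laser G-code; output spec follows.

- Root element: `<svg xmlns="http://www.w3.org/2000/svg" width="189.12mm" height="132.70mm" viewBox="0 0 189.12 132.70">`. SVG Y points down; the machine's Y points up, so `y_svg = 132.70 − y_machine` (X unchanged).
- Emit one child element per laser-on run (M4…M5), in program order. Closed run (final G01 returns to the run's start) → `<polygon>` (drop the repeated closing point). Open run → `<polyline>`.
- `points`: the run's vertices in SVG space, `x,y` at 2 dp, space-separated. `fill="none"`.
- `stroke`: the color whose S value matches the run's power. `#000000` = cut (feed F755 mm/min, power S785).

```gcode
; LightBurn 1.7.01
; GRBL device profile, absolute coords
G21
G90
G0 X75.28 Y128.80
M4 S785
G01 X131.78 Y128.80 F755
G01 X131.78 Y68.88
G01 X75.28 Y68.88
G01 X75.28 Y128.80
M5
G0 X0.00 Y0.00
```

Each laser-on run becomes one SVG element. Flip Y back into SVG space with y_svg = 132.70 − y_machine. Every run uses S785, so all elements get stroke `#000000` (cut).

Run 1: The run returns to its start, so emit a `<polygon>` with points (Y-flipped): 75.28,3.90 131.78,3.90 131.78,63.82 75.28,63.82.

<svg xmlns="http://www.w3.org/2000/svg" width="189.12mm" height="132.70mm" viewBox="0 0 189.12 132.70">
  <polygon points="75.28,3.90 131.78,3.90 131.78,63.82 75.28,63.82" fill="none" stroke="#000000"/>
</svg>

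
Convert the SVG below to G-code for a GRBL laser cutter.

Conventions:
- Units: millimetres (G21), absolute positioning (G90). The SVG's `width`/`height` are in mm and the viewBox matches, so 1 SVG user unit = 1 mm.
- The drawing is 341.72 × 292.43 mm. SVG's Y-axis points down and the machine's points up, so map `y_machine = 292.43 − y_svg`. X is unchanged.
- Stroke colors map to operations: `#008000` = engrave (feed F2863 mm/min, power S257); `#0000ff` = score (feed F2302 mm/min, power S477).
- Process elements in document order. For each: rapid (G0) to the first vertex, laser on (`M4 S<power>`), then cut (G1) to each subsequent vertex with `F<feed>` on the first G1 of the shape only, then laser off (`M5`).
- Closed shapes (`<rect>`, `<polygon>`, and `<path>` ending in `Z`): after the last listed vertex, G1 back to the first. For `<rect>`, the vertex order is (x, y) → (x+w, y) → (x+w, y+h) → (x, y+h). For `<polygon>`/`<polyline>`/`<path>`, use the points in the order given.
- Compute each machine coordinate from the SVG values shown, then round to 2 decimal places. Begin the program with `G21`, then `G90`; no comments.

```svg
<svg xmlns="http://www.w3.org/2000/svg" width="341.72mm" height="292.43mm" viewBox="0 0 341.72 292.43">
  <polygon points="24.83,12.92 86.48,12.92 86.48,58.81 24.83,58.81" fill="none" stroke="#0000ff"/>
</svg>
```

G21
G90
G0 X24.83 Y279.51
M4 S477
G1 X86.48 Y279.51 F2302
G1 X86.48 Y233.62
G1 X24.83 Y233.62
G1 X24.83 Y279.51
M5

Since the viewBox matches the mm dimensions, user units are millimetres directly. The only transform is the Y-flip y_m = 292.43 − y_svg.

Shape 1 is a rectangle drawn with `<polygon>`. Its stroke #0000ff means score at S477, F2302. After flipping Y the toolpath is (24.83,279.51) → (86.48,279.51) → (86.48,233.62) → (24.83,233.62) → (24.83,279.51), returning to the start.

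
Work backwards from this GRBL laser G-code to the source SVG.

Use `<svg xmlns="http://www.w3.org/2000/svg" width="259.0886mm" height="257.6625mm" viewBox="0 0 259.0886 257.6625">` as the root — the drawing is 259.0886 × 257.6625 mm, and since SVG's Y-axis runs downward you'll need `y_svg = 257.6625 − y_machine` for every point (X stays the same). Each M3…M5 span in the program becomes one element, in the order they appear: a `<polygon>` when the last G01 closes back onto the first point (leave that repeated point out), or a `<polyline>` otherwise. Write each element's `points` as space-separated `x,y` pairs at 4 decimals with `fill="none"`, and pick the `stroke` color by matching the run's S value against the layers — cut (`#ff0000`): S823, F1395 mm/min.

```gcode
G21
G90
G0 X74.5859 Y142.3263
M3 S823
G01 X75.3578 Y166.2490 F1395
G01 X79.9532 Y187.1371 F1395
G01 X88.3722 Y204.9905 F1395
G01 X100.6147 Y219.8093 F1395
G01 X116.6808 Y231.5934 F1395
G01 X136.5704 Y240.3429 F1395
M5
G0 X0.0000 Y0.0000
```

Machine Y-up, SVG Y-down with viewBox height 257.6625, so y_svg = 257.6625 − y_machine; X carries over. Every run uses S823, so all elements get stroke `#ff0000` (cut).

Run 1: The run is open, so emit a `<polyline>` with points (Y-flipped): 74.5859,115.3362 75.3578,91.4135 79.9532,70.5254 88.3722,52.6720 100.6147,37.8532 116.6808,26.0691 136.5704,17.3196.

<svg xmlns="http://www.w3.org/2000/svg" width="259.0886mm" height="257.6625mm" viewBox="0 0 259.0886 257.6625">
  <polyline points="74.5859,115.3362 75.3578,91.4135 79.9532,70.5254 88.3722,52.6720 100.6147,37.8532 116.6808,26.0691 136.5704,17.3196" fill="none" stroke="#ff0000"/>
</svg>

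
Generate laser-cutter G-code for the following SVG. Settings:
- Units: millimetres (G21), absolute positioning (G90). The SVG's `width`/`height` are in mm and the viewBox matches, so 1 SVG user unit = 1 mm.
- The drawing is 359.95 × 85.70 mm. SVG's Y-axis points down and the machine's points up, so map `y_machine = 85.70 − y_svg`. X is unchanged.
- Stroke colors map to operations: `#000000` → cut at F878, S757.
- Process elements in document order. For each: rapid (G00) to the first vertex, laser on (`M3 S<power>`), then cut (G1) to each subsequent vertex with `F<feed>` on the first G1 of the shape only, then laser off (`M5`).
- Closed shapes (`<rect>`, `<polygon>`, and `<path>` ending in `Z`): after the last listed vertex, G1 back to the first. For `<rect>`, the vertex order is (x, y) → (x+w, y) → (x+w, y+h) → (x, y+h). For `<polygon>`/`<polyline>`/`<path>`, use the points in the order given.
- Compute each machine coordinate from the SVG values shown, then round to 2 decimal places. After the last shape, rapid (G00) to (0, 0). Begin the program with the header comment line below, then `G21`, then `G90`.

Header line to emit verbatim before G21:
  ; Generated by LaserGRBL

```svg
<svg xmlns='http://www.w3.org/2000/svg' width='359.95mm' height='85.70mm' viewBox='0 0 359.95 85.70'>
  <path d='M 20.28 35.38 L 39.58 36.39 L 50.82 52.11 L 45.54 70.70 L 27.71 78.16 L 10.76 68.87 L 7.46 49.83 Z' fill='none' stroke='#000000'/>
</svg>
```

1 u = 1 mm; y_m = 85.70 − y.

[1] `<path>` regular polygon, #000000→cut S757 F878: (20.28,50.32) → (39.58,49.31) → (50.82,33.59) → (45.54,15.00) → (27.71,7.54) → (10.76,16.83) → (7.46,35.87) → (20.28,50.32) (closed)

; Generated by LaserGRBL
G21
G90
G00 X20.28 Y50.32
M3 S757
G1 X39.58 Y49.31 F878
G1 X50.82 Y33.59
G1 X45.54 Y15.00
G1 X27.71 Y7.54
G1 X10.76 Y16.83
G1 X7.46 Y35.87
G1 X20.28 Y50.32
M5
G00 X0.00 Y0.00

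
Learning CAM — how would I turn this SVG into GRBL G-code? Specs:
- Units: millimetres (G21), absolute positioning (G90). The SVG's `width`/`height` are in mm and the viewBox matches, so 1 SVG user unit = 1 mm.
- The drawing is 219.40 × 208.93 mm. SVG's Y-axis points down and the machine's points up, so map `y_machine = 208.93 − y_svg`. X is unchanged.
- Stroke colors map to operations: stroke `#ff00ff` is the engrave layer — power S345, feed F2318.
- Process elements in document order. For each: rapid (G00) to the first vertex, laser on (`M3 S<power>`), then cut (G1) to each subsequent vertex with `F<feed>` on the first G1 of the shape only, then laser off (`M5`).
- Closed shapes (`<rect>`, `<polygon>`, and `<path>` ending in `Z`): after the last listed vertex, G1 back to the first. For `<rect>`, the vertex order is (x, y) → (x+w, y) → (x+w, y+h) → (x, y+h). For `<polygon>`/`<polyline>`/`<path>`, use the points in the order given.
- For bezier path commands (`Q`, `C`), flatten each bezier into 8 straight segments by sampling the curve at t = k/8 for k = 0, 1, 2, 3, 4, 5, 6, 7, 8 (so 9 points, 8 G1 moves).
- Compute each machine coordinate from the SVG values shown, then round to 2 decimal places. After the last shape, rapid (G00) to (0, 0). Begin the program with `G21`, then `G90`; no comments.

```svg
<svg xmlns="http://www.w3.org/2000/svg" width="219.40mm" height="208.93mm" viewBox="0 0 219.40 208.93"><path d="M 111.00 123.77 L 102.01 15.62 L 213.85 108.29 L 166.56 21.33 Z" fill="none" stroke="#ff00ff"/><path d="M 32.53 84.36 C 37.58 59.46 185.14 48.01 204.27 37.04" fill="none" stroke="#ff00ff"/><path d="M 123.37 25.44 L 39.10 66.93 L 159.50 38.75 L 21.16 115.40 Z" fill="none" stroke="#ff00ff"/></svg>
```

G21
G90
G00 X111.00 Y85.16
M3 S345
G1 X102.01 Y193.31 F2318
G1 X213.85 Y100.64
G1 X166.56 Y187.60
G1 X111.00 Y85.16
M5
G00 X32.53 Y124.57
M3 S345
G1 X40.57 Y133.30 F2318
G1 X58.80 Y140.93
G1 X84.04 Y147.59
G1 X113.12 Y153.45
G1 X142.86 Y158.66
G1 X170.08 Y163.37
G1 X191.61 Y167.73
G1 X204.27 Y171.89
M5
G00 X123.37 Y183.49
M3 S345
G1 X39.10 Y142.00 F2318
G1 X159.50 Y170.18
G1 X21.16 Y93.53
G1 X123.37 Y183.49
M5
G00 X0.00 Y0.00

viewBox `0 0 219.40 208.93` with mm width/height → 1 unit = 1 mm. Flip: y_m = 208.93 − y_svg.

**Shape 1** — `<path>` closed polygon, stroke `#ff00ff` → engrave (S345, F2318). Machine vertices: (111.00,85.16) → (102.01,193.31) → (213.85,100.64) → (166.56,187.60) → (111.00,85.16). Closed: final G1 returns to the first vertex.

**Shape 2** — `<path>` cubic bezier, stroke `#ff00ff` → engrave (S345, F2318). Control points (SVG): P0=(32.53,84.36), P1=(37.58,59.46), P2=(185.14,48.01), P3=(204.27,37.04); sampled at t=k/8. Machine vertices: (32.53,124.57) → (40.57,133.30) → (58.80,140.93) → (84.04,147.59) → (113.12,153.45) → (142.86,158.66) → (170.08,163.37) → (191.61,167.73) → (204.27,171.89). Open path.

**Shape 3** — `<path>` closed polygon, stroke `#ff00ff` → engrave (S345, F2318). Machine vertices: (123.37,183.49) → (39.10,142.00) → (159.50,170.18) → (21.16,93.53) → (123.37,183.49). Closed: final G1 returns to the first vertex.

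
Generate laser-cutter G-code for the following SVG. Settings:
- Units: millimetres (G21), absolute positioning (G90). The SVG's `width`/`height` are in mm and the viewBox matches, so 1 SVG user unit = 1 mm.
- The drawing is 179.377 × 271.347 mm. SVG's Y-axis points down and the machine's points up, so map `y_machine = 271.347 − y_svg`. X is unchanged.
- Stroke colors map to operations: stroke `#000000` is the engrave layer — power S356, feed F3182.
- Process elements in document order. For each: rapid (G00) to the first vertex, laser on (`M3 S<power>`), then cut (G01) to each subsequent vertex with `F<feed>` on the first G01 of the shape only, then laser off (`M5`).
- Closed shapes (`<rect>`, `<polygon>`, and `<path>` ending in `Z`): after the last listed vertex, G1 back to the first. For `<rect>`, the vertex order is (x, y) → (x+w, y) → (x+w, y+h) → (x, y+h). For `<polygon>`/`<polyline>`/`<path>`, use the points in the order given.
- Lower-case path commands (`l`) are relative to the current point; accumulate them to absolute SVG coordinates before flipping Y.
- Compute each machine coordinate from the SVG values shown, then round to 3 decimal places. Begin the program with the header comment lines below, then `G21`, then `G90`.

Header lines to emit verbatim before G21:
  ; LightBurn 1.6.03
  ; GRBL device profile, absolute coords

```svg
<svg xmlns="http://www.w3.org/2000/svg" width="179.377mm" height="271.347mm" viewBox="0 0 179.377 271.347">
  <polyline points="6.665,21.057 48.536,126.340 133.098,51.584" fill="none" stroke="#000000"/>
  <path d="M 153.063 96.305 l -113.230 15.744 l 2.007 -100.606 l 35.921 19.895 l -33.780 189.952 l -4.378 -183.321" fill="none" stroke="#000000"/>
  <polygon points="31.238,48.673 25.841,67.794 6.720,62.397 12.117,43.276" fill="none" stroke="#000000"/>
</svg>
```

1 u = 1 mm; y_m = 271.347 − y.

[1] `<polyline>` open polyline, #000000→engrave S356 F3182: (6.665,250.290) → (48.536,145.007) → (133.098,219.763)

[2] `<path>` open polyline, #000000→engrave S356 F3182: (153.063,175.042) → (39.833,159.298) → (41.840,259.904) → (77.761,240.009) → (43.981,50.057) → (39.603,233.378)

[3] `<polygon>` regular polygon, #000000→engrave S356 F3182: (31.238,222.674) → (25.841,203.553) → (6.720,208.950) → (12.117,228.071) → (31.238,222.674) (closed)

; LightBurn 1.6.03
; GRBL device profile, absolute coords
G21
G90
G00 X6.665 Y250.290
M3 S356
G01 X48.536 Y145.007 F3182
G01 X133.098 Y219.763
M5
G00 X153.063 Y175.042
M3 S356
G01 X39.833 Y159.298 F3182
G01 X41.840 Y259.904
G01 X77.761 Y240.009
G01 X43.981 Y50.057
G01 X39.603 Y233.378
M5
G00 X31.238 Y222.674
M3 S356
G01 X25.841 Y203.553 F3182
G01 X6.720 Y208.950
G01 X12.117 Y228.071
G01 X31.238 Y222.674
M5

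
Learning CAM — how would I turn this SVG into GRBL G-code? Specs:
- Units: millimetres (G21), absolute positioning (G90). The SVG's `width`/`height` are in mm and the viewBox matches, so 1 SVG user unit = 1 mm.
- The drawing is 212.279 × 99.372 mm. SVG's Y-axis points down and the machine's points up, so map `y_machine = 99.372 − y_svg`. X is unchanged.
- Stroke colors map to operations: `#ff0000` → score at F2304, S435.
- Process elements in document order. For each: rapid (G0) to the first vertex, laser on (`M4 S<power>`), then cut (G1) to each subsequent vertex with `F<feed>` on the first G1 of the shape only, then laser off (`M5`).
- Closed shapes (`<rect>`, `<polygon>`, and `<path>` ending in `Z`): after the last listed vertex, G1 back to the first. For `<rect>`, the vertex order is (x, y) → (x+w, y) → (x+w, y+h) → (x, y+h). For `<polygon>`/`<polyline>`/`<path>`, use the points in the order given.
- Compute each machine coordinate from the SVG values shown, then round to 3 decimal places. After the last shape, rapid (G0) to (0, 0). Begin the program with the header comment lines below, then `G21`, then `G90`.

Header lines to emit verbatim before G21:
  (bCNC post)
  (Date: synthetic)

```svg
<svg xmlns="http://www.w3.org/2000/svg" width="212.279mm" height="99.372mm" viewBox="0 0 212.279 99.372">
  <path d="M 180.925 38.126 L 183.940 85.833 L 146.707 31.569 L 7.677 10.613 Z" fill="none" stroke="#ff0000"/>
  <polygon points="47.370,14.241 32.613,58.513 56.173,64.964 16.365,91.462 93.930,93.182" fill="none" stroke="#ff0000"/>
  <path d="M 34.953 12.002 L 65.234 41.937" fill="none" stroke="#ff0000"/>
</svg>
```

(bCNC post)
(Date: synthetic)
G21
G90
G0 X180.925 Y61.246
M4 S435
G1 X183.940 Y13.539 F2304
G1 X146.707 Y67.803
G1 X7.677 Y88.759
G1 X180.925 Y61.246
M5
G0 X47.370 Y85.131
M4 S435
G1 X32.613 Y40.859 F2304
G1 X56.173 Y34.408
G1 X16.365 Y7.910
G1 X93.930 Y6.190
G1 X47.370 Y85.131
M5
G0 X34.953 Y87.370
M4 S435
G1 X65.234 Y57.435 F2304
M5
G0 X0.000 Y0.000

viewBox `0 0 212.279 99.372` with mm width/height → 1 unit = 1 mm. Flip: y_m = 99.372 − y_svg.

**Shape 1** — `<path>` closed polygon, stroke `#ff0000` → score (S435, F2304). Machine vertices: (180.925,61.246) → (183.940,13.539) → (146.707,67.803) → (7.677,88.759) → (180.925,61.246). Closed: final G1 returns to the first vertex.

**Shape 2** — `<polygon>` closed polygon, stroke `#ff0000` → score (S435, F2304). Machine vertices: (47.370,85.131) → (32.613,40.859) → (56.173,34.408) → (16.365,7.910) → (93.930,6.190) → (47.370,85.131). Closed: final G1 returns to the first vertex.

**Shape 3** — `<path>` line segment, stroke `#ff0000` → score (S435, F2304). Machine vertices: (34.953,87.370) → (65.234,57.435). Open path.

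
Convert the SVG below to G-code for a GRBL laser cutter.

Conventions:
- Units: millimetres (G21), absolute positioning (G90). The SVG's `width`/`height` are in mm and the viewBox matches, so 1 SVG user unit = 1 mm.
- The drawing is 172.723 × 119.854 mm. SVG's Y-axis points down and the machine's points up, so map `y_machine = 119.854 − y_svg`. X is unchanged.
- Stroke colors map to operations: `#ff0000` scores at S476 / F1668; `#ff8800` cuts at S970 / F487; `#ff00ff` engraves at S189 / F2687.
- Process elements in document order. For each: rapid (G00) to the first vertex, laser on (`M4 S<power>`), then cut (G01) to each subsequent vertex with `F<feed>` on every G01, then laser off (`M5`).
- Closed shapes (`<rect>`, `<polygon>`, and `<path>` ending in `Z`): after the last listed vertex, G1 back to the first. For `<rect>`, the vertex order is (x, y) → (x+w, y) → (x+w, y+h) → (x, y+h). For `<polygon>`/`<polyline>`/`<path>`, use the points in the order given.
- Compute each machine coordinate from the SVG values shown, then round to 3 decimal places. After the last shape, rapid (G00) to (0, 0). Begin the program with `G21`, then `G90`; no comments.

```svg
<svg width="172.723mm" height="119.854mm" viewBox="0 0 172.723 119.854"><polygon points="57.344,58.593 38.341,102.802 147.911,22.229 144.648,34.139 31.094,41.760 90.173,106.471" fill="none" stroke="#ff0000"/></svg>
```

1 u = 1 mm; y_m = 119.854 − y.

[1] `<polygon>` closed polygon, #ff0000→score S476 F1668: (57.344,61.261) → (38.341,17.052) → (147.911,97.625) → (144.648,85.715) → (31.094,78.094) → (90.173,13.383) → (57.344,61.261) (closed)

G21
G90
G00 X57.344 Y61.261
M4 S476
G01 X38.341 Y17.052 F1668
G01 X147.911 Y97.625 F1668
G01 X144.648 Y85.715 F1668
G01 X31.094 Y78.094 F1668
G01 X90.173 Y13.383 F1668
G01 X57.344 Y61.261 F1668
M5
G00 X0.000 Y0.000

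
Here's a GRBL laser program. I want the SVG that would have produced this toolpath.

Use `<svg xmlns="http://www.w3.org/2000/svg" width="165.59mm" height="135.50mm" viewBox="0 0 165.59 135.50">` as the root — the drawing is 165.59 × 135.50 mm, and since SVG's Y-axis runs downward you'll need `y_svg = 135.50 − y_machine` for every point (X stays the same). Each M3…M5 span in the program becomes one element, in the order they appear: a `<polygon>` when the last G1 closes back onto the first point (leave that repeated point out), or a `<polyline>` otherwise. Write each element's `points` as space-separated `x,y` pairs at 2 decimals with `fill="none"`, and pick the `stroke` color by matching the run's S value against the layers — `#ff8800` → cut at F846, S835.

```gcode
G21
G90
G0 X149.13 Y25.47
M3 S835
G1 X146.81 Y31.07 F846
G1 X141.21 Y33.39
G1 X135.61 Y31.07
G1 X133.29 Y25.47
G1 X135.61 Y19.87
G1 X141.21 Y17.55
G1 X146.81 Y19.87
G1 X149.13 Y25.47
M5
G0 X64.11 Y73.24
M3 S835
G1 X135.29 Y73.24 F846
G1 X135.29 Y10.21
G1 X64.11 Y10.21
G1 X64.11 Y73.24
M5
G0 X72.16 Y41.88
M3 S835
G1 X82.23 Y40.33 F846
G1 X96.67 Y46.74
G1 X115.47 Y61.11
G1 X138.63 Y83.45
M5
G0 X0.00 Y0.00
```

<svg xmlns="http://www.w3.org/2000/svg" width="165.59mm" height="135.50mm" viewBox="0 0 165.59 135.50">
  <polygon points="149.13,110.03 146.81,104.43 141.21,102.11 135.61,104.43 133.29,110.03 135.61,115.63 141.21,117.95 146.81,115.63" fill="none" stroke="#ff8800"/>
  <polygon points="64.11,62.26 135.29,62.26 135.29,125.29 64.11,125.29" fill="none" stroke="#ff8800"/>
  <polyline points="72.16,93.62 82.23,95.17 96.67,88.76 115.47,74.39 138.63,52.05" fill="none" stroke="#ff8800"/>
</svg>

Each laser-on run becomes one SVG element. Flip Y back into SVG space with y_svg = 135.50 − y_machine. Every run uses S835, so all elements get stroke `#ff8800` (cut).

Run 1: The run returns to its start, so emit a `<polygon>` with points (Y-flipped): 149.13,110.03 146.81,104.43 141.21,102.11 135.61,104.43 133.29,110.03 135.61,115.63 141.21,117.95 146.81,115.63.

Run 2: The run returns to its start, so emit a `<polygon>` with points (Y-flipped): 64.11,62.26 135.29,62.26 135.29,125.29 64.11,125.29.

Run 3: The run is open, so emit a `<polyline>` with points (Y-flipped): 72.16,93.62 82.23,95.17 96.67,88.76 115.47,74.39 138.63,52.05.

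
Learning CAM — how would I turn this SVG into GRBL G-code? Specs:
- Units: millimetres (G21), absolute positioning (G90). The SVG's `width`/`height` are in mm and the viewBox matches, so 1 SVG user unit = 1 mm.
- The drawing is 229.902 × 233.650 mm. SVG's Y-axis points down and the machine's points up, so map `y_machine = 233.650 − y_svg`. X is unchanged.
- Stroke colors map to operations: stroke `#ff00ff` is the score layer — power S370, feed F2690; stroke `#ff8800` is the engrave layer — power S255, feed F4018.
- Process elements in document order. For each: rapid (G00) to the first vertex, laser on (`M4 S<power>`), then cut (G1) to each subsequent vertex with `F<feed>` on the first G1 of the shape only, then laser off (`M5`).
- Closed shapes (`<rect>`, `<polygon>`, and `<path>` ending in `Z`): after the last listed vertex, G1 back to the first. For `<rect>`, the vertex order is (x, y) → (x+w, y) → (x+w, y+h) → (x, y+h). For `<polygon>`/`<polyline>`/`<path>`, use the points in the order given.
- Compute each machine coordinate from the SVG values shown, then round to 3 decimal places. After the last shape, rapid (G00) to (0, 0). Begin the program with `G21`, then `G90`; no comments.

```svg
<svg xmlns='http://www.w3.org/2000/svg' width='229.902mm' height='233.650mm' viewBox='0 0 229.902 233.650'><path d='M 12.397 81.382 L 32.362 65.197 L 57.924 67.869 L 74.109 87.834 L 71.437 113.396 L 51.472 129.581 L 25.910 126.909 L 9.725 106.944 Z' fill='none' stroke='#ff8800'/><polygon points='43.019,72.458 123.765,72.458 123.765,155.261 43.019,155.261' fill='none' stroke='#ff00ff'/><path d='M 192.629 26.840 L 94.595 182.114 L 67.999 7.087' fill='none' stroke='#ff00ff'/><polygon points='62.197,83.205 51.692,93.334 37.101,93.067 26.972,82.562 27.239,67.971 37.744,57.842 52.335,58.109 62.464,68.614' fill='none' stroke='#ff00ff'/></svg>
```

G21
G90
G00 X12.397 Y152.268
M4 S255
G1 X32.362 Y168.453 F4018
G1 X57.924 Y165.781
G1 X74.109 Y145.816
G1 X71.437 Y120.254
G1 X51.472 Y104.069
G1 X25.910 Y106.741
G1 X9.725 Y126.706
G1 X12.397 Y152.268
M5
G00 X43.019 Y161.192
M4 S370
G1 X123.765 Y161.192 F2690
G1 X123.765 Y78.389
G1 X43.019 Y78.389
G1 X43.019 Y161.192
M5
G00 X192.629 Y206.810
M4 S370
G1 X94.595 Y51.536 F2690
G1 X67.999 Y226.563
M5
G00 X62.197 Y150.445
M4 S370
G1 X51.692 Y140.316 F2690
G1 X37.101 Y140.583
G1 X26.972 Y151.088
G1 X27.239 Y165.679
G1 X37.744 Y175.808
G1 X52.335 Y175.541
G1 X62.464 Y165.036
G1 X62.197 Y150.445
M5
G00 X0.000 Y0.000

viewBox `0 0 229.902 233.650` with mm width/height → 1 unit = 1 mm. Flip: y_m = 233.650 − y_svg.

**Shape 1** — `<path>` regular polygon, stroke `#ff8800` → engrave (S255, F4018). Machine vertices: (12.397,152.268) → (32.362,168.453) → (57.924,165.781) → (74.109,145.816) → (71.437,120.254) → (51.472,104.069) → (25.910,106.741) → (9.725,126.706) → (12.397,152.268). Closed: final G1 returns to the first vertex.

**Shape 2** — `<polygon>` rectangle, stroke `#ff00ff` → score (S370, F2690). Machine vertices: (43.019,161.192) → (123.765,161.192) → (123.765,78.389) → (43.019,78.389) → (43.019,161.192). Closed: final G1 returns to the first vertex.

**Shape 3** — `<path>` open polyline, stroke `#ff00ff` → score (S370, F2690). Machine vertices: (192.629,206.810) → (94.595,51.536) → (67.999,226.563). Open path.

**Shape 4** — `<polygon>` regular polygon, stroke `#ff00ff` → score (S370, F2690). Machine vertices: (62.197,150.445) → (51.692,140.316) → (37.101,140.583) → (26.972,151.088) → (27.239,165.679) → (37.744,175.808) → (52.335,175.541) → (62.464,165.036) → (62.197,150.445). Closed: final G1 returns to the first vertex.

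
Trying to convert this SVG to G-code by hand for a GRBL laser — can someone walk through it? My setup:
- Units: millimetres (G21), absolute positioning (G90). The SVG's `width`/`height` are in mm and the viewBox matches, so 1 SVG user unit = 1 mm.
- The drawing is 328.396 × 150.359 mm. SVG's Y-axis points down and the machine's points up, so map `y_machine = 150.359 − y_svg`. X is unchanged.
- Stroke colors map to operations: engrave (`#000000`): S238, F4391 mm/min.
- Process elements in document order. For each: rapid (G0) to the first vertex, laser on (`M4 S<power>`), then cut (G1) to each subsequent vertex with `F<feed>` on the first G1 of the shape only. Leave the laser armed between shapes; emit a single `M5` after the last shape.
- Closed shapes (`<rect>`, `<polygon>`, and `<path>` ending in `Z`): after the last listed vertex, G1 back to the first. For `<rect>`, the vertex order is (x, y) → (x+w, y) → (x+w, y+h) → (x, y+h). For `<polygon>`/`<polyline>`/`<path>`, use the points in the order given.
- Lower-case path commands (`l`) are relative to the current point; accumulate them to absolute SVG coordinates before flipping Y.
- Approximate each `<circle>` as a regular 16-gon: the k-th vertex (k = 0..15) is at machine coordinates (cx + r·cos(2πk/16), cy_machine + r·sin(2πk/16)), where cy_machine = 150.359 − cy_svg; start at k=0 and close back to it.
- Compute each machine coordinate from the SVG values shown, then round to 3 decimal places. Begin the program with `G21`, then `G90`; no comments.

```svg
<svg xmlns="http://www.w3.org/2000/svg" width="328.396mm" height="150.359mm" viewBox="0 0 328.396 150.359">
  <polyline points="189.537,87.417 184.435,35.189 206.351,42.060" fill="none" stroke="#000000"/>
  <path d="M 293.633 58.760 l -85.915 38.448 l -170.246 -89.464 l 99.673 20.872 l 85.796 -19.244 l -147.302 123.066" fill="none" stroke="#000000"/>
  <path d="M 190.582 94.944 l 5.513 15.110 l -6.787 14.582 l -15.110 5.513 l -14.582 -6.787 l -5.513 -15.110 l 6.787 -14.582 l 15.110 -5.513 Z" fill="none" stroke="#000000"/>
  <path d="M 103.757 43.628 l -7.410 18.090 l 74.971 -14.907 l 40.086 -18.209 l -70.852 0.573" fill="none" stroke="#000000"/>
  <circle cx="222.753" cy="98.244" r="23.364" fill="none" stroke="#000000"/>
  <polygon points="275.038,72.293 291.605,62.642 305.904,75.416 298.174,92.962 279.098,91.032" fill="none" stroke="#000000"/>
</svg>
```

Since the viewBox matches the mm dimensions, user units are millimetres directly. The only transform is the Y-flip y_m = 150.359 − y_svg.

Shape 1 is a open polyline drawn with `<polyline>`. Its stroke #000000 means engrave at S238, F4391. After flipping Y the toolpath is (189.537,62.942) → (184.435,115.170) → (206.351,108.299).

Shape 2 is a open polyline drawn with `<path>`. Its stroke #000000 means engrave at S238, F4391. After flipping Y the toolpath is (293.633,91.599) → (207.718,53.151) → (37.472,142.615) → (137.145,121.743) → (222.941,140.987) → (75.639,17.921).

Shape 3 is a regular polygon drawn with `<path>`. Its stroke #000000 means engrave at S238, F4391. After flipping Y the toolpath is (190.582,55.415) → (196.095,40.305) → (189.308,25.723) → (174.198,20.210) → (159.616,26.997) → (154.103,42.107) → (160.890,56.689) → (176.000,62.202) → (190.582,55.415), returning to the start.

Shape 4 is a open polyline drawn with `<path>`. Its stroke #000000 means engrave at S238, F4391. After flipping Y the toolpath is (103.757,106.731) → (96.347,88.641) → (171.318,103.548) → (211.404,121.757) → (140.552,121.184).

Shape 5 is a circle drawn with `<circle>`. Its stroke #000000 means engrave at S238, F4391. After flipping Y the toolpath is (246.117,52.115) → (244.339,61.056) → (239.274,68.636) → (231.694,73.701) → (222.753,75.479) → (213.812,73.701) → (206.232,68.636) → (201.167,61.056) → (199.389,52.115) → (201.167,43.174) → (206.232,35.594) → (213.812,30.529) → (222.753,28.751) → (231.694,30.529) → (239.274,35.594) → (244.339,43.174) → (246.117,52.115), returning to the start.

Shape 6 is a regular polygon drawn with `<polygon>`. Its stroke #000000 means engrave at S238, F4391. After flipping Y the toolpath is (275.038,78.066) → (291.605,87.717) → (305.904,74.943) → (298.174,57.397) → (279.098,59.327) → (275.038,78.066), returning to the start.

G21
G90
G0 X189.537 Y62.942
M4 S238
G1 X184.435 Y115.170 F4391
G1 X206.351 Y108.299
G0 X293.633 Y91.599
M4 S238
G1 X207.718 Y53.151 F4391
G1 X37.472 Y142.615
G1 X137.145 Y121.743
G1 X222.941 Y140.987
G1 X75.639 Y17.921
G0 X190.582 Y55.415
M4 S238
G1 X196.095 Y40.305 F4391
G1 X189.308 Y25.723
G1 X174.198 Y20.210
G1 X159.616 Y26.997
G1 X154.103 Y42.107
G1 X160.890 Y56.689
G1 X176.000 Y62.202
G1 X190.582 Y55.415
G0 X103.757 Y106.731
M4 S238
G1 X96.347 Y88.641 F4391
G1 X171.318 Y103.548
G1 X211.404 Y121.757
G1 X140.552 Y121.184
G0 X246.117 Y52.115
M4 S238
G1 X244.339 Y61.056 F4391
G1 X239.274 Y68.636
G1 X231.694 Y73.701
G1 X222.753 Y75.479
G1 X213.812 Y73.701
G1 X206.232 Y68.636
G1 X201.167 Y61.056
G1 X199.389 Y52.115
G1 X201.167 Y43.174
G1 X206.232 Y35.594
G1 X213.812 Y30.529
G1 X222.753 Y28.751
G1 X231.694 Y30.529
G1 X239.274 Y35.594
G1 X244.339 Y43.174
G1 X246.117 Y52.115
G0 X275.038 Y78.066
M4 S238
G1 X291.605 Y87.717 F4391
G1 X305.904 Y74.943
G1 X298.174 Y57.397
G1 X279.098 Y59.327
G1 X275.038 Y78.066
M5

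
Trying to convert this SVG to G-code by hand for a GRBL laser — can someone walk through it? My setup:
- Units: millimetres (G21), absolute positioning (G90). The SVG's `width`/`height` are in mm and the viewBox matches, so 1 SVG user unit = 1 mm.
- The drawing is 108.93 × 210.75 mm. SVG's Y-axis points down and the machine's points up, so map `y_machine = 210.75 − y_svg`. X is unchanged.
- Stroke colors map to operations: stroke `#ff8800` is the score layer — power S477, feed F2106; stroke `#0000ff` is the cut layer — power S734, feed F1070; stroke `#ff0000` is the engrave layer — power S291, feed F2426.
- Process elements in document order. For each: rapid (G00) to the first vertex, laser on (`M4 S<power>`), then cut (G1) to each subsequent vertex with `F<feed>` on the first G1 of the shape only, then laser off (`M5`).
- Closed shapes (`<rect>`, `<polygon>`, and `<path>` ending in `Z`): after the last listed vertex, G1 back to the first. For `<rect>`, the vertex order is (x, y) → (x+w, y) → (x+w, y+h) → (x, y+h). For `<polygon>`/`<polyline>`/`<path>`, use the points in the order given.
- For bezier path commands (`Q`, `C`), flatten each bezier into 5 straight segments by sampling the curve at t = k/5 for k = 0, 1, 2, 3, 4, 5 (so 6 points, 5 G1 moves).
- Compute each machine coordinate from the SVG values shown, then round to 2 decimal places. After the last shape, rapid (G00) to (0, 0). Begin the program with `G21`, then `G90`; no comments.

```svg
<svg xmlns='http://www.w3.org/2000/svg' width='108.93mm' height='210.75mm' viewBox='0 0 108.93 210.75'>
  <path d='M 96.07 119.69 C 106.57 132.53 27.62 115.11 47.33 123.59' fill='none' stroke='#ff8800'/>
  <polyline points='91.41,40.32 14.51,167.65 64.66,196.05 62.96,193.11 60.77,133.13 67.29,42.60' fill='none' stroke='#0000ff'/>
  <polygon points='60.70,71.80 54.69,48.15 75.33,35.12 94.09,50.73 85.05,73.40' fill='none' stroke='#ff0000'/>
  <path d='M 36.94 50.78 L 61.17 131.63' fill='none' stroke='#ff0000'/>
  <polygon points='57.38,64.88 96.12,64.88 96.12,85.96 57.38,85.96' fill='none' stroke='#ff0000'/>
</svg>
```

G21
G90
G00 X96.07 Y91.06
M4 S477
G1 X93.14 Y86.54 F2106
G1 X77.77 Y86.58
G1 X59.00 Y88.50
G1 X45.84 Y89.59
G1 X47.33 Y87.16
M5
G00 X91.41 Y170.43
M4 S734
G1 X14.51 Y43.10 F1070
G1 X64.66 Y14.70
G1 X62.96 Y17.64
G1 X60.77 Y77.62
G1 X67.29 Y168.15
M5
G00 X60.70 Y138.95
M4 S291
G1 X54.69 Y162.60 F2426
G1 X75.33 Y175.63
G1 X94.09 Y160.02
G1 X85.05 Y137.35
G1 X60.70 Y138.95
M5
G00 X36.94 Y159.97
M4 S291
G1 X61.17 Y79.12 F2426
M5
G00 X57.38 Y145.87
M4 S291
G1 X96.12 Y145.87 F2426
G1 X96.12 Y124.79
G1 X57.38 Y124.79
G1 X57.38 Y145.87
M5
G00 X0.00 Y0.00

Since the viewBox matches the mm dimensions, user units are millimetres directly. The only transform is the Y-flip y_m = 210.75 − y_svg.

Shape 1 is a cubic bezier drawn with `<path>`. Its stroke #ff8800 means score at S477, F2106. After flipping Y the toolpath is (96.07,91.06) → (93.14,86.54) → (77.77,86.58) → (59.00,88.50) → (45.84,89.59) → (47.33,87.16).

Shape 2 is a open polyline drawn with `<polyline>`. Its stroke #0000ff means cut at S734, F1070. After flipping Y the toolpath is (91.41,170.43) → (14.51,43.10) → (64.66,14.70) → (62.96,17.64) → (60.77,77.62) → (67.29,168.15).

Shape 3 is a regular polygon drawn with `<polygon>`. Its stroke #ff0000 means engrave at S291, F2426. After flipping Y the toolpath is (60.70,138.95) → (54.69,162.60) → (75.33,175.63) → (94.09,160.02) → (85.05,137.35) → (60.70,138.95), returning to the start.

Shape 4 is a line segment drawn with `<path>`. Its stroke #ff0000 means engrave at S291, F2426. After flipping Y the toolpath is (36.94,159.97) → (61.17,79.12).

Shape 5 is a rectangle drawn with `<polygon>`. Its stroke #ff0000 means engrave at S291, F2426. After flipping Y the toolpath is (57.38,145.87) → (96.12,145.87) → (96.12,124.79) → (57.38,124.79) → (57.38,145.87), returning to the start.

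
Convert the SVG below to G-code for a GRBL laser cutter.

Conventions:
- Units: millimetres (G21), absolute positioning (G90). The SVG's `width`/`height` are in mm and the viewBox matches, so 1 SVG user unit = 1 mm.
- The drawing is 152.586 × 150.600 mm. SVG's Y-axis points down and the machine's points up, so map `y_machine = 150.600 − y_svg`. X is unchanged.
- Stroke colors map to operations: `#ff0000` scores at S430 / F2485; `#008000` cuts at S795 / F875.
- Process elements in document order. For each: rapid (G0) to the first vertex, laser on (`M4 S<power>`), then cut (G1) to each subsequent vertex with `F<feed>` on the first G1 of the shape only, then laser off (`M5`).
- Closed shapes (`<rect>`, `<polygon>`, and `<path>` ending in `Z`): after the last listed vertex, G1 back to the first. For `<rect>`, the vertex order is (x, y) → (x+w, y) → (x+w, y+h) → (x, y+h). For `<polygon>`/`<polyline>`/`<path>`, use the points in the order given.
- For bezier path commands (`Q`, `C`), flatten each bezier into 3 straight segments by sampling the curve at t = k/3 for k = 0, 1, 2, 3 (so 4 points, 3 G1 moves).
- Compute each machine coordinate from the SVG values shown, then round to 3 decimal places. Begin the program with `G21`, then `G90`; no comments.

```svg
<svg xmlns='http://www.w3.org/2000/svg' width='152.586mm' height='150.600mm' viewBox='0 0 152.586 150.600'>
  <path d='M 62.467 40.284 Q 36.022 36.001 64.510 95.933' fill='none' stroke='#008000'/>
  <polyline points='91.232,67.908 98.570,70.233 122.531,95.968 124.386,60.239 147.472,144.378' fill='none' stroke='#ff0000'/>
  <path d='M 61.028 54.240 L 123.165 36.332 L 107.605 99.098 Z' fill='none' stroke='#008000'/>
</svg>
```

G21
G90
G0 X62.467 Y110.316
M4 S795
G1 X50.941 Y106.036 F875
G1 X51.622 Y87.487
G1 X64.510 Y54.667
M5
G0 X91.232 Y82.692
M4 S430
G1 X98.570 Y80.367 F2485
G1 X122.531 Y54.632
G1 X124.386 Y90.361
G1 X147.472 Y6.222
M5
G0 X61.028 Y96.360
M4 S795
G1 X123.165 Y114.268 F875
G1 X107.605 Y51.502
G1 X61.028 Y96.360
M5

viewBox `0 0 152.586 150.600` with mm width/height → 1 unit = 1 mm. Flip: y_m = 150.600 − y_svg.

**Shape 1** — `<path>` quadratic bezier, stroke `#008000` → cut (S795, F875). Control points (SVG): P0=(62.467,40.284), P1=(36.022,36.001), P2=(64.510,95.933); sampled at t=k/3. Machine vertices: (62.467,110.316) → (50.941,106.036) → (51.622,87.487) → (64.510,54.667). Open path.

**Shape 2** — `<polyline>` open polyline, stroke `#ff0000` → score (S430, F2485). Machine vertices: (91.232,82.692) → (98.570,80.367) → (122.531,54.632) → (124.386,90.361) → (147.472,6.222). Open path.

**Shape 3** — `<path>` regular polygon, stroke `#008000` → cut (S795, F875). Machine vertices: (61.028,96.360) → (123.165,114.268) → (107.605,51.502) → (61.028,96.360). Closed: final G1 returns to the first vertex.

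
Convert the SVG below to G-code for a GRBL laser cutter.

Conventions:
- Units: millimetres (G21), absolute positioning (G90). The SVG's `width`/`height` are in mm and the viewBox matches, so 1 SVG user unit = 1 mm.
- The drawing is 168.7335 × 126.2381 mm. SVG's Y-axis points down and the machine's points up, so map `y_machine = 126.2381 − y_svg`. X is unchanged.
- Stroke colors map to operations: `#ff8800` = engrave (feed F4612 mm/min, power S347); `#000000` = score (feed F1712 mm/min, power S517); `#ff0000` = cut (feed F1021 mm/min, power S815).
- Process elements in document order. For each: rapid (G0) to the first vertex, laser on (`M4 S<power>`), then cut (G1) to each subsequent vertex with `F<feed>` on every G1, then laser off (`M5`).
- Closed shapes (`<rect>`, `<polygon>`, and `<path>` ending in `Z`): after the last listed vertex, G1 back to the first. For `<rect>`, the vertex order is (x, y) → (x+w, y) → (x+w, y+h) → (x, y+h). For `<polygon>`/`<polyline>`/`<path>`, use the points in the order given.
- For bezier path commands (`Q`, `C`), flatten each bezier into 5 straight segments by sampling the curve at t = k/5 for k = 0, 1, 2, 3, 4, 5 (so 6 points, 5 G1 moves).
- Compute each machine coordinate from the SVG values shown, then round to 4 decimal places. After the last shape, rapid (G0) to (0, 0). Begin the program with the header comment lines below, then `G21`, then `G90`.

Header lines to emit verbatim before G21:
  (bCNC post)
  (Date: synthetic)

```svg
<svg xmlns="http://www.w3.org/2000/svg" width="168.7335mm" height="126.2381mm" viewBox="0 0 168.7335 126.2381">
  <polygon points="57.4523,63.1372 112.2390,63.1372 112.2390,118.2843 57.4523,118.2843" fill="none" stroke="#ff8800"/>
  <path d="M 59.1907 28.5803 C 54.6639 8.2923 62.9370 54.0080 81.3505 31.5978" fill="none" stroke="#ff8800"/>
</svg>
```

Since the viewBox matches the mm dimensions, user units are millimetres directly. The only transform is the Y-flip y_m = 126.2381 − y_svg.

Shape 1 is a rectangle drawn with `<polygon>`. Its stroke #ff8800 means engrave at S347, F4612. After flipping Y the toolpath is (57.4523,63.1009) → (112.2390,63.1009) → (112.2390,7.9538) → (57.4523,7.9538) → (57.4523,63.1009), returning to the start.

Shape 2 is a cubic bezier drawn with `<path>`. Its stroke #ff8800 means engrave at S347, F4612. After flipping Y the toolpath is (59.1907,97.6578) → (57.9893,102.9832) → (59.7323,98.9059) → (64.2919,91.8642) → (71.5405,88.2963) → (81.3505,94.6403).

(bCNC post)
(Date: synthetic)
G21
G90
G0 X57.4523 Y63.1009
M4 S347
G1 X112.2390 Y63.1009 F4612
G1 X112.2390 Y7.9538 F4612
G1 X57.4523 Y7.9538 F4612
G1 X57.4523 Y63.1009 F4612
M5
G0 X59.1907 Y97.6578
M4 S347
G1 X57.9893 Y102.9832 F4612
G1 X59.7323 Y98.9059 F4612
G1 X64.2919 Y91.8642 F4612
G1 X71.5405 Y88.2963 F4612
G1 X81.3505 Y94.6403 F4612
M5
G0 X0.0000 Y0.0000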